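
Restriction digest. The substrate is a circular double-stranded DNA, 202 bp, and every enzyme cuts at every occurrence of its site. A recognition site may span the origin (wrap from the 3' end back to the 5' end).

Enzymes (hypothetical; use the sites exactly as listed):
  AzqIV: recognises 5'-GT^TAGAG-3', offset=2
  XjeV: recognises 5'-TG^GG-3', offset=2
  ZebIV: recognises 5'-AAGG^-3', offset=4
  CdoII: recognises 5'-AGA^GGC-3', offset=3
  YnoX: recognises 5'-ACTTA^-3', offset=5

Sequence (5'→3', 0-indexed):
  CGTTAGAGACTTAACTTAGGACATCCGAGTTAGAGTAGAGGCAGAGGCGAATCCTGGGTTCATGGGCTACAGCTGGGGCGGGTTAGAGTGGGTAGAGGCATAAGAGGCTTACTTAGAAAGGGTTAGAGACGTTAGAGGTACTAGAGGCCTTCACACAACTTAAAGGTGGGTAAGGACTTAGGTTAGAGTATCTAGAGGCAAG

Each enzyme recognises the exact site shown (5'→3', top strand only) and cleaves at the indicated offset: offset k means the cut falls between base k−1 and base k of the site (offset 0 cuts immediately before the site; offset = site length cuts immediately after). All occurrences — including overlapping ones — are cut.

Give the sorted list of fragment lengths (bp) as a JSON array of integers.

[2,2,3,4,5,5,6,6,6,7,7,8,8,9,9,9,9,10,10,11,11,12,13,13,17]

Site scan:
  AzqIV (GTTAGAG, off=2): starts [1, 28, 81, 121, 130, 181] → cuts [3, 30, 83, 123, 132, 183]
  XjeV (TGGG, off=2): starts [54, 62, 73, 88, 166] → cuts [56, 64, 75, 90, 168]
  ZebIV (AAGG, off=4): starts [117, 162, 171] → cuts [121, 166, 175]
  CdoII (AGAGGC, off=3): starts [36, 42, 93, 102, 142, 193] → cuts [39, 45, 96, 105, 145, 196]
  YnoX (ACTTA, off=5): starts [8, 13, 110, 157, 175] → cuts [13, 18, 115, 162, 180]

Pooled cuts: [3, 13, 18, 30, 39, 45, 56, 64, 75, 83, 90, 96, 105, 115, 121, 123, 132, 145, 162, 166, 168, 175, 180, 183, 196]

Fragment lengths:
  3→13: 10 bp
  13→18: 5 bp
  18→30: 12 bp
  30→39: 9 bp
  39→45: 6 bp
  45→56: 11 bp
  56→64: 8 bp
  64→75: 11 bp
  75→83: 8 bp
  83→90: 7 bp
  90→96: 6 bp
  96→105: 9 bp
  105→115: 10 bp
  115→121: 6 bp
  121→123: 2 bp
  123→132: 9 bp
  132→145: 13 bp
  145→162: 17 bp
  162→166: 4 bp
  166→168: 2 bp
  168→175: 7 bp
  175→180: 5 bp
  180→183: 3 bp
  183→196: 13 bp
  196→3 (wrap): 202-196+3 = 9 bp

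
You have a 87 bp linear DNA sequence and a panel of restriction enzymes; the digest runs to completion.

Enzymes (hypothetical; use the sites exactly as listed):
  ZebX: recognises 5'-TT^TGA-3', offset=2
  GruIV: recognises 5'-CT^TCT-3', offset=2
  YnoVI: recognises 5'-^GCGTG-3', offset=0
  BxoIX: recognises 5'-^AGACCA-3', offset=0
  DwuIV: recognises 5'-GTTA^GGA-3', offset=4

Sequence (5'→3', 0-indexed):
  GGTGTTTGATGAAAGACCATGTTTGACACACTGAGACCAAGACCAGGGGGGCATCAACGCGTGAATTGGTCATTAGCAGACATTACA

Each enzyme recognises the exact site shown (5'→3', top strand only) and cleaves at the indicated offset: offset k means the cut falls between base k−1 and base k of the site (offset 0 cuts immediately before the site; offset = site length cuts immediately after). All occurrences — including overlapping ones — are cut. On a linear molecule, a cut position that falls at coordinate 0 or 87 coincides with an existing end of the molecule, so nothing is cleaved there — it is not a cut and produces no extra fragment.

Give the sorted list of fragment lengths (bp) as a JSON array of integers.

[6,6,7,10,10,19,29]

Per-enzyme occurrences:
  ZebX TTTGA/2: at [4, 21] ⇒ [6, 23]
  GruIV (CTTCT, off=2): no sites
  YnoVI GCGTG/0: at [58] ⇒ [58]
  BxoIX AGACCA/0: at [13, 33, 39] ⇒ [13, 33, 39]
  DwuIV (GTTAGGA, off=4): no sites

Pooled cuts: [6, 13, 23, 33, 39, 58]

Fragment lengths:
  [0,6): 6 bp
  [6,13): 7 bp
  [13,23): 10 bp
  [23,33): 10 bp
  [33,39): 6 bp
  [39,58): 19 bp
  [58,87): 29 bp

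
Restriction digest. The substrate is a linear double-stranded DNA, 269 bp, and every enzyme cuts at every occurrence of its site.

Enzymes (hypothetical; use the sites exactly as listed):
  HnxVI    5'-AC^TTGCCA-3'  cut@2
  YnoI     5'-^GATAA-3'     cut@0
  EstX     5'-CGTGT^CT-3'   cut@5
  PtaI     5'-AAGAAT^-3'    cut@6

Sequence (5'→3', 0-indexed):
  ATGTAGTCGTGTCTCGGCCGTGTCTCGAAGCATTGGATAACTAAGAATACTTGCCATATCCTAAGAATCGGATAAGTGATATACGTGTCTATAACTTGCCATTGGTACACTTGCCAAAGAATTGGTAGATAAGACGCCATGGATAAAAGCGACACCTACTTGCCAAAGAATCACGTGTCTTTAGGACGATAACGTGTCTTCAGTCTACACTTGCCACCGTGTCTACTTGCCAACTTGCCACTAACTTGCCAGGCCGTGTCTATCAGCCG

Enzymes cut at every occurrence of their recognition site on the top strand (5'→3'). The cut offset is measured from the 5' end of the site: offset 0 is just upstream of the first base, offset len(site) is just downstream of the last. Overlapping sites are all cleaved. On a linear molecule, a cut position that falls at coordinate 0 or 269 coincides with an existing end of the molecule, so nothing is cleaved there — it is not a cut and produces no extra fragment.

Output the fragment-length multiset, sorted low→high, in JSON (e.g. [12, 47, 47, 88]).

[2,2,4,5,7,7,8,9,10,10,11,11,12,12,12,12,12,13,13,14,14,15,18,18,18]

Site scan:
  HnxVI (ACTTGCCA, off=2): starts [48, 93, 108, 157, 208, 224, 232, 243] → cuts [50, 95, 110, 159, 210, 226, 234, 245]
  YnoI (GATAA, off=0): starts [35, 70, 127, 141, 187] → cuts [35, 70, 127, 141, 187]
  EstX (CGTGTCT, off=5): starts [7, 18, 83, 173, 192, 217, 254] → cuts [12, 23, 88, 178, 197, 222, 259]
  PtaI (AAGAAT, off=6): starts [42, 62, 116, 165] → cuts [48, 68, 122, 171]

Pooled cuts: [12, 23, 35, 48, 50, 68, 70, 88, 95, 110, 122, 127, 141, 159, 171, 178, 187, 197, 210, 222, 226, 234, 245, 259]

Fragment lengths:
  [0,12): 12 bp
  [12,23): 11 bp
  [23,35): 12 bp
  [35,48): 13 bp
  [48,50): 2 bp
  [50,68): 18 bp
  [68,70): 2 bp
  [70,88): 18 bp
  [88,95): 7 bp
  [95,110): 15 bp
  [110,122): 12 bp
  [122,127): 5 bp
  [127,141): 14 bp
  [141,159): 18 bp
  [159,171): 12 bp
  [171,178): 7 bp
  [178,187): 9 bp
  [187,197): 10 bp
  [197,210): 13 bp
  [210,222): 12 bp
  [222,226): 4 bp
  [226,234): 8 bp
  [234,245): 11 bp
  [245,259): 14 bp
  [259,269): 10 bp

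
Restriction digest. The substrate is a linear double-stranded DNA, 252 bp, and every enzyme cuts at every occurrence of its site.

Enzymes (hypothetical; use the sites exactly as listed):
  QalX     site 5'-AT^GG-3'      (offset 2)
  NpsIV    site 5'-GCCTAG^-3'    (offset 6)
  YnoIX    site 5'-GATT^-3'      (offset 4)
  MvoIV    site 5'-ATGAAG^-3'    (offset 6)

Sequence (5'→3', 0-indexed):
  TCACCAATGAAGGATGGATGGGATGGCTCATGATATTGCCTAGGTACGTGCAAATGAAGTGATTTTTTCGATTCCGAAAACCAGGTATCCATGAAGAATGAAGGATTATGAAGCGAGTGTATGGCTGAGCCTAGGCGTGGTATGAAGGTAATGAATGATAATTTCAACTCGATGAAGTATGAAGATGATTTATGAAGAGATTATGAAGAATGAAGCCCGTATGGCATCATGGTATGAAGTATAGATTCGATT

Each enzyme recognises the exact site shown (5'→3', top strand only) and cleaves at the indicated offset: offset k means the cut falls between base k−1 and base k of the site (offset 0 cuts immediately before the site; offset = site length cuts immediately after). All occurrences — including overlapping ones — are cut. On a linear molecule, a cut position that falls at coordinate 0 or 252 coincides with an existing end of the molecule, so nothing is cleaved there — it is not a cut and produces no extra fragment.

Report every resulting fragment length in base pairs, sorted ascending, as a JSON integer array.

[3,4,4,5,5,5,5,6,6,6,7,7,7,7,7,8,8,9,9,9,12,12,13,16,19,23,30]

Site scan:
  QalX ATGG/2: at [13, 17, 22, 120, 220, 228] ⇒ [15, 19, 24, 122, 222, 230]
  NpsIV GCCTAG/6: at [37, 128] ⇒ [43, 134]
  YnoIX GATT/4: at [60, 69, 103, 186, 198, 243, 248] ⇒ [64, 73, 107, 190, 202, 247] (position 252 is a terminus of the linear molecule — no cut)
  MvoIV ATGAAG/6: at [6, 53, 90, 97, 107, 141, 171, 178, 191, 202, 209, 233] ⇒ [12, 59, 96, 103, 113, 147, 177, 184, 197, 208, 215, 239]

Pooled cuts: [12, 15, 19, 24, 43, 59, 64, 73, 96, 103, 107, 113, 122, 134, 147, 177, 184, 190, 197, 202, 208, 215, 222, 230, 239, 247]

Fragment lengths:
  [0,12): 12 bp
  [12,15): 3 bp
  [15,19): 4 bp
  [19,24): 5 bp
  [24,43): 19 bp
  [43,59): 16 bp
  [59,64): 5 bp
  [64,73): 9 bp
  [73,96): 23 bp
  [96,103): 7 bp
  [103,107): 4 bp
  [107,113): 6 bp
  [113,122): 9 bp
  [122,134): 12 bp
  [134,147): 13 bp
  [147,177): 30 bp
  [177,184): 7 bp
  [184,190): 6 bp
  [190,197): 7 bp
  [197,202): 5 bp
  [202,208): 6 bp
  [208,215): 7 bp
  [215,222): 7 bp
  [222,230): 8 bp
  [230,239): 9 bp
  [239,247): 8 bp
  [247,252): 5 bp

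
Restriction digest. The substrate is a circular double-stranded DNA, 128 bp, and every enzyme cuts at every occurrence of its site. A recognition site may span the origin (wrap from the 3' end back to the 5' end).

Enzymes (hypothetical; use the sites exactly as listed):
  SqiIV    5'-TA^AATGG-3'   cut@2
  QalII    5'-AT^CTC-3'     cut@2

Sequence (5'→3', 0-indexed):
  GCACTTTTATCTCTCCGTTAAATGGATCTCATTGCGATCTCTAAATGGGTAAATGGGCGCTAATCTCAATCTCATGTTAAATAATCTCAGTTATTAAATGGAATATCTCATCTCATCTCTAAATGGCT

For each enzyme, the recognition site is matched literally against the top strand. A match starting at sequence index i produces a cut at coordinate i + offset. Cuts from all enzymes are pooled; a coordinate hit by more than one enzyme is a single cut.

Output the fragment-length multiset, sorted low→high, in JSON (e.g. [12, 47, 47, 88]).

[5,5,5,5,6,7,8,10,10,11,11,13,15,17]

Site scan:
  SqiIV TAAATGG/2: at [18, 41, 49, 94, 119] ⇒ [20, 43, 51, 96, 121]
  QalII ATCTC/2: at [8, 25, 36, 62, 68, 83, 104, 109, 114] ⇒ [10, 27, 38, 64, 70, 85, 106, 111, 116]

All cut coordinates (distinct, sorted): [10, 20, 27, 38, 43, 51, 64, 70, 85, 96, 106, 111, 116, 121]

Fragments:
  10→20: 10 bp
  20→27: 7 bp
  27→38: 11 bp
  38→43: 5 bp
  43→51: 8 bp
  51→64: 13 bp
  64→70: 6 bp
  70→85: 15 bp
  85→96: 11 bp
  96→106: 10 bp
  106→111: 5 bp
  111→116: 5 bp
  116→121: 5 bp
  121→10 (wrap): 128-121+10 = 17 bp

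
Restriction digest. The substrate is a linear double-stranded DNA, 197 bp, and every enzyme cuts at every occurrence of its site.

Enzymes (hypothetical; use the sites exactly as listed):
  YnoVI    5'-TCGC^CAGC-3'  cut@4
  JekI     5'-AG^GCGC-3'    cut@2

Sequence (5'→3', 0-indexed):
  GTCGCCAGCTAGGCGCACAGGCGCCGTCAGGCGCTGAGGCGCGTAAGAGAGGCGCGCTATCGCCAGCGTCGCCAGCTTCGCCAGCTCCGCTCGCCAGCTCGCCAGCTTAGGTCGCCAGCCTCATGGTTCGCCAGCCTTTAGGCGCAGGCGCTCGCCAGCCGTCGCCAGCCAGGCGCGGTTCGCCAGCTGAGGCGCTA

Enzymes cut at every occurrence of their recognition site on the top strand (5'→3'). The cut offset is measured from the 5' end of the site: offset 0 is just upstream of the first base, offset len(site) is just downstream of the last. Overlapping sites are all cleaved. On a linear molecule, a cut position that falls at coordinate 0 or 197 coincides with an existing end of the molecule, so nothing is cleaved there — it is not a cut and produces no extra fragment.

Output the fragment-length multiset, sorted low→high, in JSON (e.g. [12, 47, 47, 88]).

[5,6,6,7,7,8,8,8,8,8,9,9,10,10,10,11,12,13,13,13,16]

Per-enzyme occurrences:
  YnoVI TCGCCAGC/4: at [1, 59, 68, 77, 90, 98, 111, 127, 151, 161, 179] ⇒ [5, 63, 72, 81, 94, 102, 115, 131, 155, 165, 183]
  JekI AGGCGC/2: at [10, 18, 28, 36, 49, 139, 145, 170, 189] ⇒ [12, 20, 30, 38, 51, 141, 147, 172, 191]

Pooled cuts: [5, 12, 20, 30, 38, 51, 63, 72, 81, 94, 102, 115, 131, 141, 147, 155, 165, 172, 183, 191]

Fragments:
  [0,5): 5 bp
  [5,12): 7 bp
  [12,20): 8 bp
  [20,30): 10 bp
  [30,38): 8 bp
  [38,51): 13 bp
  [51,63): 12 bp
  [63,72): 9 bp
  [72,81): 9 bp
  [81,94): 13 bp
  [94,102): 8 bp
  [102,115): 13 bp
  [115,131): 16 bp
  [131,141): 10 bp
  [141,147): 6 bp
  [147,155): 8 bp
  [155,165): 10 bp
  [165,172): 7 bp
  [172,183): 11 bp
  [183,191): 8 bp
  [191,197): 6 bp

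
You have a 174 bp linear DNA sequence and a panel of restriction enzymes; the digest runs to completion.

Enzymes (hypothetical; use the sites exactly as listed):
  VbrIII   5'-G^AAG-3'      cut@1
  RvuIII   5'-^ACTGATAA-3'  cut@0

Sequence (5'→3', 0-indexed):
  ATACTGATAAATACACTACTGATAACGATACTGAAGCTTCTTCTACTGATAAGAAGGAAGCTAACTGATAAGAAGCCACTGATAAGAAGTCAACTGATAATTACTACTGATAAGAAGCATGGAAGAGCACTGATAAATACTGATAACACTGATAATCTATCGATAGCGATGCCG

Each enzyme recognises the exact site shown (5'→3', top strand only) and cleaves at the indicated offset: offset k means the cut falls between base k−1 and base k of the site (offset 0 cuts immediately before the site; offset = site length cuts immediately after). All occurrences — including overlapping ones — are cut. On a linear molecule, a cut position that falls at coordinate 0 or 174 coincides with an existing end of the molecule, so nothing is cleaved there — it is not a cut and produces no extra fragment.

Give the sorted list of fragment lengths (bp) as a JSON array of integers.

[2,4,5,6,6,6,8,9,9,9,9,9,10,11,13,15,16,27]

Per-enzyme occurrences:
  VbrIII (GAAG, off=1): starts [32, 52, 56, 71, 85, 113, 121] → cuts [33, 53, 57, 72, 86, 114, 122]
  RvuIII (ACTGATAA, off=0): starts [2, 17, 44, 63, 77, 92, 105, 128, 138, 147] → cuts [2, 17, 44, 63, 77, 92, 105, 128, 138, 147]

Pooled cuts: [2, 17, 33, 44, 53, 57, 63, 72, 77, 86, 92, 105, 114, 122, 128, 138, 147]

Fragments:
  [0,2): 2 bp
  [2,17): 15 bp
  [17,33): 16 bp
  [33,44): 11 bp
  [44,53): 9 bp
  [53,57): 4 bp
  [57,63): 6 bp
  [63,72): 9 bp
  [72,77): 5 bp
  [77,86): 9 bp
  [86,92): 6 bp
  [92,105): 13 bp
  [105,114): 9 bp
  [114,122): 8 bp
  [122,128): 6 bp
  [128,138): 10 bp
  [138,147): 9 bp
  [147,174): 27 bp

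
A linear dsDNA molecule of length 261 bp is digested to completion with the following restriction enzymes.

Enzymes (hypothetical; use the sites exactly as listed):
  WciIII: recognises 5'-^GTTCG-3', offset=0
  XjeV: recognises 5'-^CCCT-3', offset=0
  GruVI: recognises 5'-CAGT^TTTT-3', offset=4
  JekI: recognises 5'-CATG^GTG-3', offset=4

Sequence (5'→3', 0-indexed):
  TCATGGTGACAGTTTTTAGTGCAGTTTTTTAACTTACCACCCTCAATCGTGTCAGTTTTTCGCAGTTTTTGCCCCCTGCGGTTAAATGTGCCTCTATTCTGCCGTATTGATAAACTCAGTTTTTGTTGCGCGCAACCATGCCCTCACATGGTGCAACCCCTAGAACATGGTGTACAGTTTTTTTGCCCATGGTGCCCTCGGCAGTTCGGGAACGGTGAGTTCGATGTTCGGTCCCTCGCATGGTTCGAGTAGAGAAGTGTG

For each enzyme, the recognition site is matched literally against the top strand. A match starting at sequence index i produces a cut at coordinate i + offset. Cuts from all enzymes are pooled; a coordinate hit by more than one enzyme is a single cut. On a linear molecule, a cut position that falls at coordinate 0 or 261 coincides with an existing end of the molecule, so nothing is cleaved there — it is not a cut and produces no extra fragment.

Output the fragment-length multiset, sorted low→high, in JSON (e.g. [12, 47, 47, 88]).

[3,5,7,7,7,7,8,9,9,10,10,10,12,12,13,14,15,17,19,20,47]

Per-enzyme occurrences:
  WciIII GTTCG/0: at [203, 218, 225, 242] ⇒ [203, 218, 225, 242]
  XjeV CCCT/0: at [39, 73, 140, 157, 194, 232] ⇒ [39, 73, 140, 157, 194, 232]
  GruVI CAGTTTTT/4: at [9, 21, 52, 62, 116, 174] ⇒ [13, 25, 56, 66, 120, 178]
  JekI CATGGTG/4: at [1, 146, 165, 187] ⇒ [5, 150, 169, 191]

All cut coordinates (distinct, sorted): [5, 13, 25, 39, 56, 66, 73, 120, 140, 150, 157, 169, 178, 191, 194, 203, 218, 225, 232, 242]

Fragment lengths:
  [0,5): 5 bp
  [5,13): 8 bp
  [13,25): 12 bp
  [25,39): 14 bp
  [39,56): 17 bp
  [56,66): 10 bp
  [66,73): 7 bp
  [73,120): 47 bp
  [120,140): 20 bp
  [140,150): 10 bp
  [150,157): 7 bp
  [157,169): 12 bp
  [169,178): 9 bp
  [178,191): 13 bp
  [191,194): 3 bp
  [194,203): 9 bp
  [203,218): 15 bp
  [218,225): 7 bp
  [225,232): 7 bp
  [232,242): 10 bp
  [242,261): 19 bp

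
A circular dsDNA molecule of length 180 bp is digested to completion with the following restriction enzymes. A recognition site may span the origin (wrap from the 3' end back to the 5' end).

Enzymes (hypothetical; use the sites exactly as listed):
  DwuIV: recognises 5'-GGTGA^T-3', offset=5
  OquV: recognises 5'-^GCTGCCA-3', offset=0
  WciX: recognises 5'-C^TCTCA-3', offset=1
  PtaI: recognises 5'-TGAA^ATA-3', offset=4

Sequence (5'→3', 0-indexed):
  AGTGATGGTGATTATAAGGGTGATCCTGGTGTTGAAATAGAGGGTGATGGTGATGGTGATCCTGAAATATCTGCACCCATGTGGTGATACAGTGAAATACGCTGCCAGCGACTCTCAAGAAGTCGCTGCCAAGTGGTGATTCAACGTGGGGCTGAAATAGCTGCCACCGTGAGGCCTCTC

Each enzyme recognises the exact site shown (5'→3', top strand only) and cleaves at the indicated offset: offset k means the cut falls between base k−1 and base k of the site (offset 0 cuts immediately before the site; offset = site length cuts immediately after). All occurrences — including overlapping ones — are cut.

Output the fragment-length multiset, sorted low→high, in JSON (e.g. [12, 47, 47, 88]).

Site scan:
  DwuIV GGTGAT/5: at [6, 18, 42, 48, 54, 82, 134] ⇒ [11, 23, 47, 53, 59, 87, 139]
  OquV GCTGCCA/0: at [100, 124, 159] ⇒ [100, 124, 159]
  WciX CTCTCA/1: at [111, 175] ⇒ [112, 176]
  PtaI TGAAATA/4: at [32, 62, 92, 152] ⇒ [36, 66, 96, 156]

Pooled cuts: [11, 23, 36, 47, 53, 59, 66, 87, 96, 100, 112, 124, 139, 156, 159, 176]

Fragment lengths:
  11→23: 12 bp
  23→36: 13 bp
  36→47: 11 bp
  47→53: 6 bp
  53→59: 6 bp
  59→66: 7 bp
  66→87: 21 bp
  87→96: 9 bp
  96→100: 4 bp
  100→112: 12 bp
  112→124: 12 bp
  124→139: 15 bp
  139→156: 17 bp
  156→159: 3 bp
  159→176: 17 bp
  176→11 (wrap): 180-176+11 = 15 bp

[3,4,6,6,7,9,11,12,12,12,13,15,15,17,17,21]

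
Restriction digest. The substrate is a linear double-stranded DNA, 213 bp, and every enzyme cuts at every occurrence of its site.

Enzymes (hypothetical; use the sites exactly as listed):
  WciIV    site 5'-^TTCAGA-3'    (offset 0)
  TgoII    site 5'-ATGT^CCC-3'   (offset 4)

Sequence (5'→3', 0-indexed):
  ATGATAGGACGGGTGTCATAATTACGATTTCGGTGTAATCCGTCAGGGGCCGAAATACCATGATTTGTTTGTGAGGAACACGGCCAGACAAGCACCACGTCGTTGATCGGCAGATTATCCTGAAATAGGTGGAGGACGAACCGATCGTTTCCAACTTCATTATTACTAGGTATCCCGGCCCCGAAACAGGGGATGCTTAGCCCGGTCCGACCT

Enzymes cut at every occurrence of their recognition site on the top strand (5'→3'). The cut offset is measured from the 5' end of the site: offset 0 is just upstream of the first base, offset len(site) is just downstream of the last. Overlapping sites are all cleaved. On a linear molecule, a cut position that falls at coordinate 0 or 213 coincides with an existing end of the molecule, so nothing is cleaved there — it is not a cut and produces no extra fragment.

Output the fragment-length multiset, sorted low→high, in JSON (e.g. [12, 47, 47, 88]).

[213]

Scan for sites:
  WciIV (TTCAGA, off=0): no sites
  TgoII (ATGTCCC, off=4): no sites

Pooled cuts: ∅

Fragments:
  no cuts → one linear fragment of 213 bp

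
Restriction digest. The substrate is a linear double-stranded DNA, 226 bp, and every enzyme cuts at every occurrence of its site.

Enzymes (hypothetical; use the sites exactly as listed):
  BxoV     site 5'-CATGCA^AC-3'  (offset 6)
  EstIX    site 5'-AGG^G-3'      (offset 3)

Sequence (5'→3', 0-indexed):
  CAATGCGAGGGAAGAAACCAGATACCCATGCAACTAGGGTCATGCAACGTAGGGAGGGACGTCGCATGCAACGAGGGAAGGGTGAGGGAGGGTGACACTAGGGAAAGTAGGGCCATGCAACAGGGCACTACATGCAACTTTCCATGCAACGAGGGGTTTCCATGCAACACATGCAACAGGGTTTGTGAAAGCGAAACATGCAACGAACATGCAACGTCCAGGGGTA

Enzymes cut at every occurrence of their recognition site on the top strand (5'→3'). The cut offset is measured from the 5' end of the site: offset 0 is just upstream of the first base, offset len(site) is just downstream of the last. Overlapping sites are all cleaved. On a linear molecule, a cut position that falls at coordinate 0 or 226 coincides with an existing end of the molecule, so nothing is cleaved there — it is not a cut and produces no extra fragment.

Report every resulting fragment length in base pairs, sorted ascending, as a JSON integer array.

Scan for sites:
  BxoV (CATGCAAC, off=6): starts [26, 40, 64, 113, 130, 142, 160, 169, 196, 207] → cuts [32, 46, 70, 119, 136, 148, 166, 175, 202, 213]
  EstIX (AGGG, off=3): starts [7, 35, 50, 54, 73, 78, 84, 88, 99, 108, 121, 151, 177, 219] → cuts [10, 38, 53, 57, 76, 81, 87, 91, 102, 111, 124, 154, 180, 222]

All cut coordinates (distinct, sorted): [10, 32, 38, 46, 53, 57, 70, 76, 81, 87, 91, 102, 111, 119, 124, 136, 148, 154, 166, 175, 180, 202, 213, 222]

Fragments:
  [0,10): 10 bp
  [10,32): 22 bp
  [32,38): 6 bp
  [38,46): 8 bp
  [46,53): 7 bp
  [53,57): 4 bp
  [57,70): 13 bp
  [70,76): 6 bp
  [76,81): 5 bp
  [81,87): 6 bp
  [87,91): 4 bp
  [91,102): 11 bp
  [102,111): 9 bp
  [111,119): 8 bp
  [119,124): 5 bp
  [124,136): 12 bp
  [136,148): 12 bp
  [148,154): 6 bp
  [154,166): 12 bp
  [166,175): 9 bp
  [175,180): 5 bp
  [180,202): 22 bp
  [202,213): 11 bp
  [213,222): 9 bp
  [222,226): 4 bp

[4,4,4,5,5,5,6,6,6,6,7,8,8,9,9,9,10,11,11,12,12,12,13,22,22]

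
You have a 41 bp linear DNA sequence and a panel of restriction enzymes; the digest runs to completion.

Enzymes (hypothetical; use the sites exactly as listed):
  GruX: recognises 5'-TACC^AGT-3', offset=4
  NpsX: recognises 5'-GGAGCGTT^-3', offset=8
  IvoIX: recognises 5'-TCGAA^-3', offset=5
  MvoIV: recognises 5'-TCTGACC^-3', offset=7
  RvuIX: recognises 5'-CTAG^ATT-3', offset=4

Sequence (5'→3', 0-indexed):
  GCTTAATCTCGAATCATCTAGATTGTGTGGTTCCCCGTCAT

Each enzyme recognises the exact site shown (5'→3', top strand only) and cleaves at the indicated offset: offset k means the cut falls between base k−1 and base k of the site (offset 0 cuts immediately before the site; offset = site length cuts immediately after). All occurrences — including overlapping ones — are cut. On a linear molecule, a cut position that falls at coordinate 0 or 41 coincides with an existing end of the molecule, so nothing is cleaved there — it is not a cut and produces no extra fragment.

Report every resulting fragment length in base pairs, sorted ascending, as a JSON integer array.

Scan for sites:
  GruX (TACCAGT, off=4): no sites
  NpsX (GGAGCGTT, off=8): no sites
  IvoIX (TCGAA, off=5): starts [8] → cuts [13]
  MvoIV (TCTGACC, off=7): no sites
  RvuIX (CTAGATT, off=4): starts [17] → cuts [21]

Pooled cuts: [13, 21]

Fragments:
  [0,13): 13 bp
  [13,21): 8 bp
  [21,41): 20 bp

[8,13,20]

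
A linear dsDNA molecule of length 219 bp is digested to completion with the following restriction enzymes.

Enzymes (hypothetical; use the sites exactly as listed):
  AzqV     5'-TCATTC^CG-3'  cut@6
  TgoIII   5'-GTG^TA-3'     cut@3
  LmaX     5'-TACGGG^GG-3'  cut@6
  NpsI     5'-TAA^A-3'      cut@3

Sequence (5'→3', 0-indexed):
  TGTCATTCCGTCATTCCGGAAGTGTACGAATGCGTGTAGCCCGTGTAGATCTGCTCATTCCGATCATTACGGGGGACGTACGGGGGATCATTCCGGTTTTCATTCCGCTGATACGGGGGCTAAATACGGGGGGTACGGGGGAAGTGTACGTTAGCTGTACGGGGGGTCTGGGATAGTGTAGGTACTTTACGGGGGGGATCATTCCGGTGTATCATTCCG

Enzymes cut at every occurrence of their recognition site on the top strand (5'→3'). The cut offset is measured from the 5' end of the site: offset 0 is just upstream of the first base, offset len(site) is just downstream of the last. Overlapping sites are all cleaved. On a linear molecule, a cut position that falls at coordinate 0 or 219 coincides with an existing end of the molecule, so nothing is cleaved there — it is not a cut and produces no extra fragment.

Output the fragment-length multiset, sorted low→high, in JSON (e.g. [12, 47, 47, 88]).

Scan for sites:
  AzqV (TCATTCCG, off=6): starts [2, 10, 54, 87, 99, 198, 211] → cuts [8, 16, 60, 93, 105, 204, 217]
  TgoIII (GTGTA, off=3): starts [21, 33, 42, 143, 175, 206] → cuts [24, 36, 45, 146, 178, 209]
  LmaX (TACGGGGG, off=6): starts [67, 78, 111, 124, 133, 157, 187] → cuts [73, 84, 117, 130, 139, 163, 193]
  NpsI (TAAA, off=3): starts [120] → cuts [123]

Pooled cuts: [8, 16, 24, 36, 45, 60, 73, 84, 93, 105, 117, 123, 130, 139, 146, 163, 178, 193, 204, 209, 217]

Fragment lengths:
  [0,8): 8 bp
  [8,16): 8 bp
  [16,24): 8 bp
  [24,36): 12 bp
  [36,45): 9 bp
  [45,60): 15 bp
  [60,73): 13 bp
  [73,84): 11 bp
  [84,93): 9 bp
  [93,105): 12 bp
  [105,117): 12 bp
  [117,123): 6 bp
  [123,130): 7 bp
  [130,139): 9 bp
  [139,146): 7 bp
  [146,163): 17 bp
  [163,178): 15 bp
  [178,193): 15 bp
  [193,204): 11 bp
  [204,209): 5 bp
  [209,217): 8 bp
  [217,219): 2 bp

[2,5,6,7,7,8,8,8,8,9,9,9,11,11,12,12,12,13,15,15,15,17]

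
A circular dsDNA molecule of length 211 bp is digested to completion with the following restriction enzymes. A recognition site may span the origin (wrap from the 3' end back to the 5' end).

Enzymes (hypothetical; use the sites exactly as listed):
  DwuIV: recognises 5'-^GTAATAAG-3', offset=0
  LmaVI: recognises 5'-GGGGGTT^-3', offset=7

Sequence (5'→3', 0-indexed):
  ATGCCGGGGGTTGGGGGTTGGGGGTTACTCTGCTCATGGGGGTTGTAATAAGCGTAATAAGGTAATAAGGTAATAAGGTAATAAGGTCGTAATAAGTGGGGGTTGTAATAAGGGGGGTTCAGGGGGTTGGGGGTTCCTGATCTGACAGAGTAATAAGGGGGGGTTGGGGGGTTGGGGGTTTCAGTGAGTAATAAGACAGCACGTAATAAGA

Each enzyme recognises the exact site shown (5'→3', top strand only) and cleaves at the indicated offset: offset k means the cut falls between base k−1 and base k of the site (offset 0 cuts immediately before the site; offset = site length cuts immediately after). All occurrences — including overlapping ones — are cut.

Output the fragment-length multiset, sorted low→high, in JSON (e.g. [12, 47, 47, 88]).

Scan for sites:
  DwuIV GTAATAAG/0: at [44, 53, 61, 69, 77, 88, 104, 149, 187, 202] ⇒ [44, 53, 61, 69, 77, 88, 104, 149, 187, 202]
  LmaVI GGGGGTT/7: at [5, 12, 19, 37, 97, 112, 121, 128, 158, 166, 173] ⇒ [12, 19, 26, 44, 104, 119, 128, 135, 165, 173, 180]

All cut coordinates (distinct, sorted): [12, 19, 26, 44, 53, 61, 69, 77, 88, 104, 119, 128, 135, 149, 165, 173, 180, 187, 202]

Fragments:
  12→19: 7 bp
  19→26: 7 bp
  26→44: 18 bp
  44→53: 9 bp
  53→61: 8 bp
  61→69: 8 bp
  69→77: 8 bp
  77→88: 11 bp
  88→104: 16 bp
  104→119: 15 bp
  119→128: 9 bp
  128→135: 7 bp
  135→149: 14 bp
  149→165: 16 bp
  165→173: 8 bp
  173→180: 7 bp
  180→187: 7 bp
  187→202: 15 bp
  202→12 (wrap): 211-202+12 = 21 bp

[7,7,7,7,7,8,8,8,8,9,9,11,14,15,15,16,16,18,21]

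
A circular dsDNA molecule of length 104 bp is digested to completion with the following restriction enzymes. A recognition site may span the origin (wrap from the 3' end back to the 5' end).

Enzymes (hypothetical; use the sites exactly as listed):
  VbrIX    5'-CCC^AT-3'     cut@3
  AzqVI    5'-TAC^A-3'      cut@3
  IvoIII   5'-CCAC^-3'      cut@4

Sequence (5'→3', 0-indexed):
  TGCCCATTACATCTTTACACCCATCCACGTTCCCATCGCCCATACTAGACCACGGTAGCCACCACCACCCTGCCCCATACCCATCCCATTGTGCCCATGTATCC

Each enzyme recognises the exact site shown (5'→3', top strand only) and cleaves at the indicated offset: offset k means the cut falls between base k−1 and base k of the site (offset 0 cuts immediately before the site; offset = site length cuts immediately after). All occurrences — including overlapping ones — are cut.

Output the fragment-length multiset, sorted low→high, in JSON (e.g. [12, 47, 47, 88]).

[3,3,4,5,5,6,6,6,7,8,8,9,9,12,13]

Scan for sites:
  VbrIX (CCCAT, off=3): starts [2, 19, 31, 38, 73, 79, 84, 93] → cuts [5, 22, 34, 41, 76, 82, 87, 96]
  AzqVI (TACA, off=3): starts [7, 15] → cuts [10, 18]
  IvoIII (CCAC, off=4): starts [24, 49, 58, 61, 64] → cuts [28, 53, 62, 65, 68]

All cut coordinates (distinct, sorted): [5, 10, 18, 22, 28, 34, 41, 53, 62, 65, 68, 76, 82, 87, 96]

Fragment lengths:
  5→10: 5 bp
  10→18: 8 bp
  18→22: 4 bp
  22→28: 6 bp
  28→34: 6 bp
  34→41: 7 bp
  41→53: 12 bp
  53→62: 9 bp
  62→65: 3 bp
  65→68: 3 bp
  68→76: 8 bp
  76→82: 6 bp
  82→87: 5 bp
  87→96: 9 bp
  96→5 (wrap): 104-96+5 = 13 bp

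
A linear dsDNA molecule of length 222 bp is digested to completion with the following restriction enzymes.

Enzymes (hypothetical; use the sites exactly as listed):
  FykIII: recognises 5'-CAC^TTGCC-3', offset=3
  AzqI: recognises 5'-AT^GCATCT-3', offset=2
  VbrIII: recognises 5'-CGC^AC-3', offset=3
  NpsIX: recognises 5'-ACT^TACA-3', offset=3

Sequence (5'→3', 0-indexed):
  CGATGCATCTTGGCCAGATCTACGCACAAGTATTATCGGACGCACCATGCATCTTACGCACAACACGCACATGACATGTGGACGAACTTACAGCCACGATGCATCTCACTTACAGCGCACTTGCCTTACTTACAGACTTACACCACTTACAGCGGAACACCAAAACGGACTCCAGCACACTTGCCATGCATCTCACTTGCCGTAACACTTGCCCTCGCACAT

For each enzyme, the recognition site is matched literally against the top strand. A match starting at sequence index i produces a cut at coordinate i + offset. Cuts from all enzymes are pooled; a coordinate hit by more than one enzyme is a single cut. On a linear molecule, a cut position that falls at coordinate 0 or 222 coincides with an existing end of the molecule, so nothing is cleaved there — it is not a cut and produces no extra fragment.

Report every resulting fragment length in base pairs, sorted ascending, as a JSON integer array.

[2,4,4,5,7,8,8,9,9,9,10,10,10,11,12,12,18,20,21,33]

Scan for sites:
  FykIII CACTTGCC/3: at [117, 177, 193, 205] ⇒ [120, 180, 196, 208]
  AzqI ATGCATCT/2: at [2, 46, 98, 185] ⇒ [4, 48, 100, 187]
  VbrIII CGCAC/3: at [22, 40, 56, 65, 115, 215] ⇒ [25, 43, 59, 68, 118, 218]
  NpsIX ACTTACA/3: at [85, 107, 127, 135, 144] ⇒ [88, 110, 130, 138, 147]

All cut coordinates (distinct, sorted): [4, 25, 43, 48, 59, 68, 88, 100, 110, 118, 120, 130, 138, 147, 180, 187, 196, 208, 218]

Fragments:
  [0,4): 4 bp
  [4,25): 21 bp
  [25,43): 18 bp
  [43,48): 5 bp
  [48,59): 11 bp
  [59,68): 9 bp
  [68,88): 20 bp
  [88,100): 12 bp
  [100,110): 10 bp
  [110,118): 8 bp
  [118,120): 2 bp
  [120,130): 10 bp
  [130,138): 8 bp
  [138,147): 9 bp
  [147,180): 33 bp
  [180,187): 7 bp
  [187,196): 9 bp
  [196,208): 12 bp
  [208,218): 10 bp
  [218,222): 4 bp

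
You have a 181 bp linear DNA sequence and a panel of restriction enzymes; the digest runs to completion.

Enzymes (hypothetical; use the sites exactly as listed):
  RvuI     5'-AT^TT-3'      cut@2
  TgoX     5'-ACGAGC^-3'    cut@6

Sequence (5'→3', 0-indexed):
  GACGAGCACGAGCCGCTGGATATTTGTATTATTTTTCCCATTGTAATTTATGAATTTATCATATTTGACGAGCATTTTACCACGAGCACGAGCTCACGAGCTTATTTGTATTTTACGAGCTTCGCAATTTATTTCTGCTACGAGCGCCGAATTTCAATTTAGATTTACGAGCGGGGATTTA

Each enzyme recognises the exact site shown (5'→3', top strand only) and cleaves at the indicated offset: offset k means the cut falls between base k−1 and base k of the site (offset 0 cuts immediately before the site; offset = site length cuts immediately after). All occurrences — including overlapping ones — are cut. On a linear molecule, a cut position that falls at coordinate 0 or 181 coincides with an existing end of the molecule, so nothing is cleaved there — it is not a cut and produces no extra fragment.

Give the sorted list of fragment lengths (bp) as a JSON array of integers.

[2,3,4,4,6,6,6,6,6,6,7,7,8,8,8,8,9,9,9,9,10,12,13,15]

Site scan:
  RvuI (ATTT, off=2): starts [21, 30, 45, 53, 62, 73, 103, 109, 126, 130, 150, 156, 162, 176] → cuts [23, 32, 47, 55, 64, 75, 105, 111, 128, 132, 152, 158, 164, 178]
  TgoX (ACGAGC, off=6): starts [1, 7, 67, 81, 87, 95, 114, 139, 166] → cuts [7, 13, 73, 87, 93, 101, 120, 145, 172]

All cut coordinates (distinct, sorted): [7, 13, 23, 32, 47, 55, 64, 73, 75, 87, 93, 101, 105, 111, 120, 128, 132, 145, 152, 158, 164, 172, 178]

Fragment lengths:
  [0,7): 7 bp
  [7,13): 6 bp
  [13,23): 10 bp
  [23,32): 9 bp
  [32,47): 15 bp
  [47,55): 8 bp
  [55,64): 9 bp
  [64,73): 9 bp
  [73,75): 2 bp
  [75,87): 12 bp
  [87,93): 6 bp
  [93,101): 8 bp
  [101,105): 4 bp
  [105,111): 6 bp
  [111,120): 9 bp
  [120,128): 8 bp
  [128,132): 4 bp
  [132,145): 13 bp
  [145,152): 7 bp
  [152,158): 6 bp
  [158,164): 6 bp
  [164,172): 8 bp
  [172,178): 6 bp
  [178,181): 3 bp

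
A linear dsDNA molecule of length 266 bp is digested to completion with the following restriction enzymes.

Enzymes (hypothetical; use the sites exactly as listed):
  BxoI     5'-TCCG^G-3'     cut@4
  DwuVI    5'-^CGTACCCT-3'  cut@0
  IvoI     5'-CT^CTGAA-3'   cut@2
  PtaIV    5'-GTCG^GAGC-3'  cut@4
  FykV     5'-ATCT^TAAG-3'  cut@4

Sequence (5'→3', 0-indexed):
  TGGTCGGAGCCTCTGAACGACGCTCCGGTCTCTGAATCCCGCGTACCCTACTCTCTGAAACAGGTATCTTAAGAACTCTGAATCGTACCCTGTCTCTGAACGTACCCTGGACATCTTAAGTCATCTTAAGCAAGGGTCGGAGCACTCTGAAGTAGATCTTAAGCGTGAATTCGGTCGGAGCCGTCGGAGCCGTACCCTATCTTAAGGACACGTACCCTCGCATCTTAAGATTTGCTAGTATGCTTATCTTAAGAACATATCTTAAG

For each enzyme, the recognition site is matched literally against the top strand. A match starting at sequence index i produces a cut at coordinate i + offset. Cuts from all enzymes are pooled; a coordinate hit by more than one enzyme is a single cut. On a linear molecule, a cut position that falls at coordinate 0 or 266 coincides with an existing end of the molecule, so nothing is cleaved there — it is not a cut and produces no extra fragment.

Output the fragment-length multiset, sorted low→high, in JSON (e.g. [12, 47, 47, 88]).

[4,4,4,5,6,6,6,7,8,8,9,10,10,12,12,13,13,13,13,15,15,15,16,18,24]

Site scan:
  BxoI (TCCGG, off=4): starts [23] → cuts [27]
  DwuVI (CGTACCCT, off=0): starts [41, 83, 100, 190, 210] → cuts [41, 83, 100, 190, 210]
  IvoI (CTCTGAA, off=2): starts [10, 29, 52, 75, 93, 144] → cuts [12, 31, 54, 77, 95, 146]
  PtaIV (GTCGGAGC, off=4): starts [2, 135, 173, 182] → cuts [6, 139, 177, 186]
  FykV (ATCTTAAG, off=4): starts [65, 112, 122, 155, 198, 221, 245, 258] → cuts [69, 116, 126, 159, 202, 225, 249, 262]

All cut coordinates (distinct, sorted): [6, 12, 27, 31, 41, 54, 69, 77, 83, 95, 100, 116, 126, 139, 146, 159, 177, 186, 190, 202, 210, 225, 249, 262]

Fragment lengths:
  [0,6): 6 bp
  [6,12): 6 bp
  [12,27): 15 bp
  [27,31): 4 bp
  [31,41): 10 bp
  [41,54): 13 bp
  [54,69): 15 bp
  [69,77): 8 bp
  [77,83): 6 bp
  [83,95): 12 bp
  [95,100): 5 bp
  [100,116): 16 bp
  [116,126): 10 bp
  [126,139): 13 bp
  [139,146): 7 bp
  [146,159): 13 bp
  [159,177): 18 bp
  [177,186): 9 bp
  [186,190): 4 bp
  [190,202): 12 bp
  [202,210): 8 bp
  [210,225): 15 bp
  [225,249): 24 bp
  [249,262): 13 bp
  [262,266): 4 bp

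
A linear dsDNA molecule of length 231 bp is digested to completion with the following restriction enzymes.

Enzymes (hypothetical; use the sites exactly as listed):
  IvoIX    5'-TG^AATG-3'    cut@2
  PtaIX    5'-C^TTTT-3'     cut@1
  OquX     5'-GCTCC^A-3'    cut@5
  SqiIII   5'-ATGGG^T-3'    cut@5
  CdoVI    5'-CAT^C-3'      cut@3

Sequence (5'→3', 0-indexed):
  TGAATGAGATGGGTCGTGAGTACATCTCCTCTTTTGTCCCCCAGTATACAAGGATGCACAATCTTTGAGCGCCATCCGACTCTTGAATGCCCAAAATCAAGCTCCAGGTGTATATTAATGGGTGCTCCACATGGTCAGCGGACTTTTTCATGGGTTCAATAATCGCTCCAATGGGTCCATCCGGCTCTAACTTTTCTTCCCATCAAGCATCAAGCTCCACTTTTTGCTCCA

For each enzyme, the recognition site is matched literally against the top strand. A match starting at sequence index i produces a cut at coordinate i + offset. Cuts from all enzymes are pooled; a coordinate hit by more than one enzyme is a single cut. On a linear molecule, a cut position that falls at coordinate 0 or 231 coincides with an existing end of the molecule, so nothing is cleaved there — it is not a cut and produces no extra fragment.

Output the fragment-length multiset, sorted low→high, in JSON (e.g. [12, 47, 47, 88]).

[1,2,2,5,6,6,6,7,8,10,10,11,11,11,12,12,15,15,17,20,44]

Site scan:
  IvoIX (TGAATG, off=2): starts [0, 83] → cuts [2, 85]
  PtaIX (CTTTT, off=1): starts [30, 142, 190, 219] → cuts [31, 143, 191, 220]
  OquX (GCTCCA, off=5): starts [100, 123, 164, 213, 225] → cuts [105, 128, 169, 218, 230]
  SqiIII (ATGGGT, off=5): starts [8, 117, 149, 170] → cuts [13, 122, 154, 175]
  CdoVI (CATC, off=3): starts [22, 72, 177, 200, 207] → cuts [25, 75, 180, 203, 210]

Pooled cuts: [2, 13, 25, 31, 75, 85, 105, 122, 128, 143, 154, 169, 175, 180, 191, 203, 210, 218, 220, 230]

Fragments:
  [0,2): 2 bp
  [2,13): 11 bp
  [13,25): 12 bp
  [25,31): 6 bp
  [31,75): 44 bp
  [75,85): 10 bp
  [85,105): 20 bp
  [105,122): 17 bp
  [122,128): 6 bp
  [128,143): 15 bp
  [143,154): 11 bp
  [154,169): 15 bp
  [169,175): 6 bp
  [175,180): 5 bp
  [180,191): 11 bp
  [191,203): 12 bp
  [203,210): 7 bp
  [210,218): 8 bp
  [218,220): 2 bp
  [220,230): 10 bp
  [230,231): 1 bp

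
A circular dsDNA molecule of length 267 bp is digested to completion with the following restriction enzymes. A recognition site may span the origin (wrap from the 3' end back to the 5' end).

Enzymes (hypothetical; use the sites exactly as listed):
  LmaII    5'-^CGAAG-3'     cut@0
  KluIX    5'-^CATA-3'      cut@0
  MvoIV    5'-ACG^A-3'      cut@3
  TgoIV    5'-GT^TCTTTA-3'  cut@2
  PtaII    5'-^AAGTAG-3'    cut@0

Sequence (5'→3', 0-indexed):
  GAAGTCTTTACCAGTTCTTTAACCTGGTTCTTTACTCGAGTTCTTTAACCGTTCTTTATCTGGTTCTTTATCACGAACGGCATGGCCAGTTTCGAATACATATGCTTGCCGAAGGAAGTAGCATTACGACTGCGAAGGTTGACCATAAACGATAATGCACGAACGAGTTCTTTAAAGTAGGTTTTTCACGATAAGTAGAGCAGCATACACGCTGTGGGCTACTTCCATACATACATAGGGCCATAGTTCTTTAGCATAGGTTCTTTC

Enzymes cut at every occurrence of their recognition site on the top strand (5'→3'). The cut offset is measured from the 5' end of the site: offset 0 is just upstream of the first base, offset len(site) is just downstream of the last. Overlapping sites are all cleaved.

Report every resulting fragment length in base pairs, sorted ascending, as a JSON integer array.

Scan for sites:
  LmaII CGAAG/0: at [109, 132, 266] ⇒ [109, 132, 266]
  KluIX CATA/0: at [98, 143, 203, 225, 229, 233, 241, 254] ⇒ [98, 143, 203, 225, 229, 233, 241, 254]
  MvoIV ACGA/3: at [72, 125, 148, 158, 162, 187] ⇒ [75, 128, 151, 161, 165, 190]
  TgoIV GTTCTTTA/2: at [13, 26, 39, 50, 62, 166, 245] ⇒ [15, 28, 41, 52, 64, 168, 247]
  PtaII AAGTAG/0: at [115, 174, 192] ⇒ [115, 174, 192]

Pooled cuts: [15, 28, 41, 52, 64, 75, 98, 109, 115, 128, 132, 143, 151, 161, 165, 168, 174, 190, 192, 203, 225, 229, 233, 241, 247, 254, 266]

Fragment lengths:
  15→28: 13 bp
  28→41: 13 bp
  41→52: 11 bp
  52→64: 12 bp
  64→75: 11 bp
  75→98: 23 bp
  98→109: 11 bp
  109→115: 6 bp
  115→128: 13 bp
  128→132: 4 bp
  132→143: 11 bp
  143→151: 8 bp
  151→161: 10 bp
  161→165: 4 bp
  165→168: 3 bp
  168→174: 6 bp
  174→190: 16 bp
  190→192: 2 bp
  192→203: 11 bp
  203→225: 22 bp
  225→229: 4 bp
  229→233: 4 bp
  233→241: 8 bp
  241→247: 6 bp
  247→254: 7 bp
  254→266: 12 bp
  266→15 (wrap): 267-266+15 = 16 bp

[2,3,4,4,4,4,6,6,6,7,8,8,10,11,11,11,11,11,12,12,13,13,13,16,16,22,23]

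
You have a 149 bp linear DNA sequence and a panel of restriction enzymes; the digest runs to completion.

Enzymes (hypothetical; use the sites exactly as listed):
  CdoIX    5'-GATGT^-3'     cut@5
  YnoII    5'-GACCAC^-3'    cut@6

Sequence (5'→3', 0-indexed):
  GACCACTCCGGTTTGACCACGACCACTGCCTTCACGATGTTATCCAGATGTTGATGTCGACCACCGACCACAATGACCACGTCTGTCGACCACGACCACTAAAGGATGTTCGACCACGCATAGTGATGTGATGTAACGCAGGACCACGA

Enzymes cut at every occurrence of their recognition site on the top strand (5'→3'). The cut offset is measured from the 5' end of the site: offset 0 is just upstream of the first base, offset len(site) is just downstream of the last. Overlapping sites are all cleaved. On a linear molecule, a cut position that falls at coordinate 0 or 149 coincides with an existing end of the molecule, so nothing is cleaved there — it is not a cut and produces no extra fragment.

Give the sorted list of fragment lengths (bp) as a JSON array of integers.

Scan for sites:
  CdoIX GATGT/5: at [35, 46, 52, 104, 124, 129] ⇒ [40, 51, 57, 109, 129, 134]
  YnoII GACCAC/6: at [0, 14, 20, 58, 65, 74, 87, 93, 111, 141] ⇒ [6, 20, 26, 64, 71, 80, 93, 99, 117, 147]

All cut coordinates (distinct, sorted): [6, 20, 26, 40, 51, 57, 64, 71, 80, 93, 99, 109, 117, 129, 134, 147]

Fragments:
  [0,6): 6 bp
  [6,20): 14 bp
  [20,26): 6 bp
  [26,40): 14 bp
  [40,51): 11 bp
  [51,57): 6 bp
  [57,64): 7 bp
  [64,71): 7 bp
  [71,80): 9 bp
  [80,93): 13 bp
  [93,99): 6 bp
  [99,109): 10 bp
  [109,117): 8 bp
  [117,129): 12 bp
  [129,134): 5 bp
  [134,147): 13 bp
  [147,149): 2 bp

[2,5,6,6,6,6,7,7,8,9,10,11,12,13,13,14,14]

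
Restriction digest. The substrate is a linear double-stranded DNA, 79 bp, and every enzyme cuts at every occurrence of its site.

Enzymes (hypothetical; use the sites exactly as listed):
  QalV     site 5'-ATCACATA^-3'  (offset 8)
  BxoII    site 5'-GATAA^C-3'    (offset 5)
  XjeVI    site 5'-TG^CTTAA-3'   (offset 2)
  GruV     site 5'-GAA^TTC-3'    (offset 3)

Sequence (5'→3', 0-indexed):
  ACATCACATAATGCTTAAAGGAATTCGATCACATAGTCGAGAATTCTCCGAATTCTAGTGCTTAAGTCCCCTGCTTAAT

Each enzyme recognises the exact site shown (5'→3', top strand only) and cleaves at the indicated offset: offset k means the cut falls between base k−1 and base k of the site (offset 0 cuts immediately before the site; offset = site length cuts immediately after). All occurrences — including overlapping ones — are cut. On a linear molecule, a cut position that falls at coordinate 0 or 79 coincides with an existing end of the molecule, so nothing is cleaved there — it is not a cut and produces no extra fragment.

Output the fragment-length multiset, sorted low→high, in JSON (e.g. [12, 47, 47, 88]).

Scan for sites:
  QalV (ATCACATA, off=8): starts [2, 27] → cuts [10, 35]
  BxoII (GATAAC, off=5): no sites
  XjeVI (TGCTTAA, off=2): starts [11, 58, 71] → cuts [13, 60, 73]
  GruV (GAATTC, off=3): starts [20, 40, 49] → cuts [23, 43, 52]

Pooled cuts: [10, 13, 23, 35, 43, 52, 60, 73]

Fragments:
  [0,10): 10 bp
  [10,13): 3 bp
  [13,23): 10 bp
  [23,35): 12 bp
  [35,43): 8 bp
  [43,52): 9 bp
  [52,60): 8 bp
  [60,73): 13 bp
  [73,79): 6 bp

[3,6,8,8,9,10,10,12,13]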